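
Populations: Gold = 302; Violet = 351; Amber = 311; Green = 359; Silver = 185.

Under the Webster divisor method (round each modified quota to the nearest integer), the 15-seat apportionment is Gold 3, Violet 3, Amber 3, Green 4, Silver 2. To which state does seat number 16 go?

Priority for the next seat is population ÷ (current seats + 0.5).
Priorities: Gold 86.286, Violet 100.286, Amber 88.857, Green 79.778, Silver 74.000.
Highest priority: Violet.

Violet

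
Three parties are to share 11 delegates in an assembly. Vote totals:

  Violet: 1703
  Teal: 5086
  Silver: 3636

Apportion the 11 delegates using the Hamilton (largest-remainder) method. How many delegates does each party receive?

Violet=2, Teal=5, Silver=4

Total 10425; standard divisor 10425/11 ≈ 947.727.
Standard quotas: Violet 1.7969, Teal 5.3665, Silver 3.8365.
Lower quotas: Violet 1, Teal 5, Silver 3 (sum 9, leaving 2 seats).
Remainders in descending order: Silver 0.8365, Violet 0.7969, Teal 0.3665.
The surplus seats go to Silver, Violet.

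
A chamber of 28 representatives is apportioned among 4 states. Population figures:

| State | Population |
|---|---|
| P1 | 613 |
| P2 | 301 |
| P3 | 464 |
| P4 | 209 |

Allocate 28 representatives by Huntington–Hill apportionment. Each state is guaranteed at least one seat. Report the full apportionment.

With divisor 57: modified quotas P1 10.754, P2 5.281, P3 8.140, P4 3.667.
Geometric-mean thresholds: P1 √(10·11)=10.488, P2 √(5·6)=5.477, P3 √(8·9)=8.485, P4 √(3·4)=3.464.
Each quota rounded against its threshold gives P1 11, P2 5, P3 8, P4 4 (total 28).

P1: 11, P2: 5, P3: 8, P4: 4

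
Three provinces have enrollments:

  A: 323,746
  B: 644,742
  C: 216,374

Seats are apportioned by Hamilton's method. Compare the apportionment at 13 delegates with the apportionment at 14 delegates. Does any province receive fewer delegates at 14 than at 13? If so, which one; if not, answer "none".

none

At 13 seats: A 4, B 7, C 2.
At 14 seats: A 4, B 8, C 2.
No province's allocation decreased.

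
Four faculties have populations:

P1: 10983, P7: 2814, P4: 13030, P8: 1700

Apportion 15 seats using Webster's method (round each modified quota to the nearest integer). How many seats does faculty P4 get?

7

Standard divisor 28527/15 ≈ 1901.8; standard quotas: P1 5.775, P7 1.480, P4 6.851, P8 0.894.
Rounding to the nearest integer gives P1 6, P7 1, P4 7, P8 1 — total 15, matching the house size, so no adjustment is needed.
P4 receives 7.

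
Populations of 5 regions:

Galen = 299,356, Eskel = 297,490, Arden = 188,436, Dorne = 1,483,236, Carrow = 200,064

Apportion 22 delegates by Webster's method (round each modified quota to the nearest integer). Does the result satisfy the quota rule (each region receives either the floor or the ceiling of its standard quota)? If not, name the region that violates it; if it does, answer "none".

Standard quotas: Galen 2.668, Eskel 2.651, Arden 1.679, Dorne 13.219, Carrow 1.783.
Webster allocation: Galen 3, Eskel 3, Arden 2, Dorne 12, Carrow 2.
Dorne has quota 13.219 (lower 13, upper 14) but receives 12 — outside the quota interval.

Dorne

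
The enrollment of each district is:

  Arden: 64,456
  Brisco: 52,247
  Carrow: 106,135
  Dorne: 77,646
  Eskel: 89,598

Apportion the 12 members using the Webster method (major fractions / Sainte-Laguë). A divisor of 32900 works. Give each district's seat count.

Arden 2, Brisco 2, Carrow 3, Dorne 2, Eskel 3

With modified divisor 32900: modified quotas Arden 1.959, Brisco 1.588, Carrow 3.226, Dorne 2.360, Eskel 2.723.
Rounding to the nearest integer: Arden 2, Brisco 2, Carrow 3, Dorne 2, Eskel 3 (total 12).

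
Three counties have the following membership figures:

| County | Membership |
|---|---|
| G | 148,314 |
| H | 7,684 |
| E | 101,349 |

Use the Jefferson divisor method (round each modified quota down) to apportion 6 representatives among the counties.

G 4; H 0; E 2

Standard divisor 257347/6 ≈ 42891.167; standard quotas: G 3.458, H 0.179, E 2.363.
Rounding down gives 3, 0, 2 = 5 seats, so the divisor must be adjusted.
With modified divisor 35400: modified quotas G 4.190, H 0.217, E 2.863.
Rounding down: G 4, H 0, E 2 (total 6).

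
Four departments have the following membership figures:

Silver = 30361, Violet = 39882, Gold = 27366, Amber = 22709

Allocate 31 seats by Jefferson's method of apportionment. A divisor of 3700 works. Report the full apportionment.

With modified divisor 3700: modified quotas Silver 8.206, Violet 10.779, Gold 7.396, Amber 6.138.
Rounding down: Silver 8, Violet 10, Gold 7, Amber 6 (total 31).

Silver 8, Violet 10, Gold 7, Amber 6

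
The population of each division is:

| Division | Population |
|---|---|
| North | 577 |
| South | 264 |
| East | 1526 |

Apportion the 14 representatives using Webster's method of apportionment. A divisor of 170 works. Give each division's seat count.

With modified divisor 170: modified quotas North 3.394, South 1.553, East 8.976.
Rounding to the nearest integer: North 3, South 2, East 9 (total 14).

North: 3, South: 2, East: 9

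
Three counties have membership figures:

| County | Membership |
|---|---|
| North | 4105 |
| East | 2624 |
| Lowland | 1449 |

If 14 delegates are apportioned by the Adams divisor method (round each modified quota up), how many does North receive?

Standard divisor 8178/14 ≈ 584.143; standard quotas: North 7.027, East 4.492, Lowland 2.481.
Rounding up gives 8, 5, 3 = 16 seats, so the divisor must be adjusted.
With modified divisor 670: modified quotas North 6.127, East 3.916, Lowland 2.163.
Rounding up: North 7, East 4, Lowland 3 (total 14).
North receives 7.

7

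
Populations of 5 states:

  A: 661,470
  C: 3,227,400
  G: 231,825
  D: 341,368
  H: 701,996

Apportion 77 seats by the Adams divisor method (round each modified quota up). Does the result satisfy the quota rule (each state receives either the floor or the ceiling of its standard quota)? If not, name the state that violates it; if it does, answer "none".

C

Standard quotas: A 9.863, C 48.123, G 3.457, D 5.090, H 10.467.
Adams allocation: A 10, C 47, G 4, D 5, H 11.
C has quota 48.123 (lower 48, upper 49) but receives 47 — outside the quota interval.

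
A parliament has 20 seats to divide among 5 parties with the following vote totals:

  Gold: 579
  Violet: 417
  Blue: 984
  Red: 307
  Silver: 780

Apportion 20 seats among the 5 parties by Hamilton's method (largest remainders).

Gold: 4, Violet: 3, Blue: 6, Red: 2, Silver: 5

Standard divisor: 3067 ÷ 20 ≈ 153.35.
Standard quotas: Gold 3.776, Violet 2.719, Blue 6.417, Red 2.002, Silver 5.086.
Lower quotas: Gold 3, Violet 2, Blue 6, Red 2, Silver 5 (sum 18, leaving 2 seats).
Remainders in descending order: Gold 0.776, Violet 0.719, Blue 0.417, Silver 0.086, Red 0.002.
Largest remainders: Gold, Violet receive the extra seats.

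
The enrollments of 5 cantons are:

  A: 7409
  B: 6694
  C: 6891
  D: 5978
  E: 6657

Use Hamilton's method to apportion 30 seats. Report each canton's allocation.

Standard divisor: 33629 ÷ 30 ≈ 1120.967.
Standard quotas: A 6.6095, B 5.9716, C 6.1474, D 5.3329, E 5.9386.
Lower quotas: A 6, B 5, C 6, D 5, E 5 (sum 27, leaving 3 seats).
Remainders in descending order: B 0.9716, E 0.9386, A 0.6095, D 0.3329, C 0.1474.
Largest remainders: B, E, A receive the extra seats.

A 7; B 6; C 6; D 5; E 6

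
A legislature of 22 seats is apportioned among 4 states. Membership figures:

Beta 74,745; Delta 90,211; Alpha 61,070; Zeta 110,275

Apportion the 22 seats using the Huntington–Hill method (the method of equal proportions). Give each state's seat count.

Beta=5, Delta=6, Alpha=4, Zeta=7

With divisor 15603: modified quotas Beta 4.790, Delta 5.782, Alpha 3.914, Zeta 7.068.
Geometric-mean thresholds: Beta √(4·5)=4.472, Delta √(5·6)=5.477, Alpha √(3·4)=3.464, Zeta √(7·8)=7.483.
Each quota rounded against its threshold gives Beta 5, Delta 6, Alpha 4, Zeta 7 (total 22).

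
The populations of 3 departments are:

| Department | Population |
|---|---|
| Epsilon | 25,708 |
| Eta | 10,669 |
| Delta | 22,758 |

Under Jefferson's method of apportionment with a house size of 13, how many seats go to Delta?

Standard divisor 59135/13 ≈ 4548.846; standard quotas: Epsilon 5.652, Eta 2.345, Delta 5.003.
Rounding down gives 5, 2, 5 = 12 seats, so the divisor must be adjusted.
With modified divisor 4000: modified quotas Epsilon 6.427, Eta 2.667, Delta 5.689.
Rounding down: Epsilon 6, Eta 2, Delta 5 (total 13).
Delta receives 5.

5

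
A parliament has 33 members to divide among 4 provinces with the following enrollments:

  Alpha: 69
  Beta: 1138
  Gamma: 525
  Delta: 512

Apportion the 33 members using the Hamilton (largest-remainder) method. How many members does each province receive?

Total 2244; standard divisor 2244/33 = 68.
Standard quotas: Alpha 1.015, Beta 16.735, Gamma 7.721, Delta 7.529.
Lower quotas: Alpha 1, Beta 16, Gamma 7, Delta 7 (sum 31, leaving 2 seats).
Remainders in descending order: Beta 0.735, Gamma 0.721, Delta 0.529, Alpha 0.015.
Largest remainders: Beta, Gamma receive the extra seats.

Alpha=1, Beta=17, Gamma=8, Delta=7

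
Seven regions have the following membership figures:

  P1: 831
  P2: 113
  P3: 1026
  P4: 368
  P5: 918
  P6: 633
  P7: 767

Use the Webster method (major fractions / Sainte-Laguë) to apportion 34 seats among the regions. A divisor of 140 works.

P1 6, P2 1, P3 7, P4 3, P5 7, P6 5, P7 5

With modified divisor 140: modified quotas P1 5.936, P2 0.807, P3 7.329, P4 2.629, P5 6.557, P6 4.521, P7 5.479.
Rounding to the nearest integer: P1 6, P2 1, P3 7, P4 3, P5 7, P6 5, P7 5 (total 34).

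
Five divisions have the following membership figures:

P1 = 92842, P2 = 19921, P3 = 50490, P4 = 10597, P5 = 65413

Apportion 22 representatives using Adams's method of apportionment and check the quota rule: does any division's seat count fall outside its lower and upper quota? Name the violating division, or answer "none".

none

Standard quotas: P1 8.537, P2 1.832, P3 4.643, P4 0.974, P5 6.015.
Adams allocation: P1 8, P2 2, P3 5, P4 1, P5 6.
Every allocation lies between the lower and upper quota.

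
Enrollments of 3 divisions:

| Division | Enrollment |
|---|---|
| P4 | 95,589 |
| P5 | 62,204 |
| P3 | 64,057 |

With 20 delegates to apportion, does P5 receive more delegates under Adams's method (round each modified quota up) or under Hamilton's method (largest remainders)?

Adams

Adams: P4 8, P5 6, P3 6.
Hamilton: P4 9, P5 5, P3 6.
P5 gets 6 under Adams and 5 under Hamilton.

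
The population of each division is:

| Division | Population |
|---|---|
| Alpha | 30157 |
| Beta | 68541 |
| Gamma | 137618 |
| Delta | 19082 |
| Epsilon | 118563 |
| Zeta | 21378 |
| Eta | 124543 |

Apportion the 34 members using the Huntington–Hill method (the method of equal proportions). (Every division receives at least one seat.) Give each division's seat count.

With divisor 15221: modified quotas Alpha 1.981, Beta 4.503, Gamma 9.041, Delta 1.254, Epsilon 7.789, Zeta 1.405, Eta 8.182.
Geometric-mean thresholds: Alpha √(1·2)=1.414, Beta √(4·5)=4.472, Gamma √(9·10)=9.487, Delta √(1·2)=1.414, Epsilon √(7·8)=7.483, Zeta √(1·2)=1.414, Eta √(8·9)=8.485.
Each quota rounded against its threshold gives Alpha 2, Beta 5, Gamma 9, Delta 1, Epsilon 8, Zeta 1, Eta 8 (total 34).

Alpha 2, Beta 5, Gamma 9, Delta 1, Epsilon 8, Zeta 1, Eta 8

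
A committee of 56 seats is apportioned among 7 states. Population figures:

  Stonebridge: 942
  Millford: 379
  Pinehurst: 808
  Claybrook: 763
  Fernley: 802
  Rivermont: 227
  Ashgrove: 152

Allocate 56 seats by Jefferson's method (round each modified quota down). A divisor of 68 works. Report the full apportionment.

With modified divisor 68: modified quotas Stonebridge 13.853, Millford 5.574, Pinehurst 11.882, Claybrook 11.221, Fernley 11.794, Rivermont 3.338, Ashgrove 2.235.
Rounding down: Stonebridge 13, Millford 5, Pinehurst 11, Claybrook 11, Fernley 11, Rivermont 3, Ashgrove 2 (total 56).

Stonebridge 13, Millford 5, Pinehurst 11, Claybrook 11, Fernley 11, Rivermont 3, Ashgrove 2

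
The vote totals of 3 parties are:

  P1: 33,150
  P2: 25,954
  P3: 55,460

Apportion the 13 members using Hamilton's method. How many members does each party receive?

Standard divisor: 114564 ÷ 13 ≈ 8812.615.
Standard quotas: P1 3.7617, P2 2.9451, P3 6.2933.
Lower quotas: P1 3, P2 2, P3 6 (sum 11, leaving 2 seats).
Remainders in descending order: P2 0.9451, P1 0.7617, P3 0.2933.
The surplus seats go to P2, P1.

P1 4, P2 3, P3 6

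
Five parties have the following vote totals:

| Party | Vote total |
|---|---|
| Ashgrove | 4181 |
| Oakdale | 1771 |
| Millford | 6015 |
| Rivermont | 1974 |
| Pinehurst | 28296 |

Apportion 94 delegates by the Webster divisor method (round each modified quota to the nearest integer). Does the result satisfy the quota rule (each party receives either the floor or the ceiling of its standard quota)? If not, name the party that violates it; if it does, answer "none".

Pinehurst

Standard quotas: Ashgrove 9.305, Oakdale 3.941, Millford 13.387, Rivermont 4.393, Pinehurst 62.974.
Webster allocation: Ashgrove 9, Oakdale 4, Millford 13, Rivermont 4, Pinehurst 64.
Pinehurst has quota 62.974 (lower 62, upper 63) but receives 64 — outside the quota interval.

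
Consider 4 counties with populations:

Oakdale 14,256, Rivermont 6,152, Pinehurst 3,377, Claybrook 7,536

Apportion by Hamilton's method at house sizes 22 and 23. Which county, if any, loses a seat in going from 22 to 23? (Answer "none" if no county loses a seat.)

Pinehurst

At 22 seats: Oakdale 10, Rivermont 4, Pinehurst 3, Claybrook 5.
At 23 seats: Oakdale 10, Rivermont 5, Pinehurst 2, Claybrook 6.
Pinehurst drops from 3 to 2.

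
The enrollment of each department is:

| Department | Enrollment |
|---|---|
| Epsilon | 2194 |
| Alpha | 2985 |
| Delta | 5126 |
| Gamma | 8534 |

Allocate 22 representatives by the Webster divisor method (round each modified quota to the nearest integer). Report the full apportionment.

Standard divisor 18839/22 ≈ 856.318; standard quotas: Epsilon 2.562, Alpha 3.486, Delta 5.986, Gamma 9.966.
Rounding to the nearest integer gives Epsilon 3, Alpha 3, Delta 6, Gamma 10 — total 22, matching the house size, so no adjustment is needed.

Epsilon 3; Alpha 3; Delta 6; Gamma 10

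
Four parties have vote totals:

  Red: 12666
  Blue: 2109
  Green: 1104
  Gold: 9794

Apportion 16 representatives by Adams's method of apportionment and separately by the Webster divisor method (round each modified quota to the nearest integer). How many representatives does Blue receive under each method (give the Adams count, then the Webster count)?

2 and 1

Adams: Red 7, Blue 2, Green 1, Gold 6.
Webster: Red 8, Blue 1, Green 1, Gold 6.
Blue gets 2 under Adams and 1 under Webster.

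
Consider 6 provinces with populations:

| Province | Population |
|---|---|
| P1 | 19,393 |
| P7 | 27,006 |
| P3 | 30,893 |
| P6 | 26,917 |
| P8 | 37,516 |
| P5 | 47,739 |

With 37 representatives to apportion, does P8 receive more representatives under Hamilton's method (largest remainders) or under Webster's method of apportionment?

Hamilton

Hamilton: P1 4, P7 5, P3 6, P6 5, P8 8, P5 9.
Webster: P1 4, P7 5, P3 6, P6 5, P8 7, P5 10.
P8 gets 8 under Hamilton and 7 under Webster.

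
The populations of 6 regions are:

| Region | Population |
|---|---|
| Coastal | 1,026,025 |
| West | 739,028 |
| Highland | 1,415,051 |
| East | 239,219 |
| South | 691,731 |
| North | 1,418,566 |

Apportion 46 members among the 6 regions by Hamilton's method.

Standard divisor: 5529620 ÷ 46 ≈ 120209.13.
Standard quotas: Coastal 8.5353, West 6.1479, Highland 11.7716, East 1.9900, South 5.7544, North 11.8008.
Lower quotas: Coastal 8, West 6, Highland 11, East 1, South 5, North 11 (sum 42, leaving 4 seats).
Remainders in descending order: East 0.9900, North 0.8008, Highland 0.7716, South 0.7544, Coastal 0.5353, West 0.1479.
Largest remainders: East, North, Highland, South receive the extra seats.

Coastal 8, West 6, Highland 12, East 2, South 6, North 12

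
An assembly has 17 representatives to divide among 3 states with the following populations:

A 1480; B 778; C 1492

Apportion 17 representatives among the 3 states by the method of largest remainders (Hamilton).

A 7; B 3; C 7

The standard divisor is 3750/17 ≈ 220.588.
Standard quotas: A 6.709, B 3.527, C 6.764.
Lower quotas: A 6, B 3, C 6 (sum 15, leaving 2 seats).
Remainders in descending order: C 0.764, A 0.709, B 0.527.
The surplus seats go to C, A.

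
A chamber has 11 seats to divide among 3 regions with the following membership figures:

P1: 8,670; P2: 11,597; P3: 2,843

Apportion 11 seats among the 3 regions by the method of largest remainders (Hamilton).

The standard divisor is 23110/11 ≈ 2100.909.
Standard quotas: P1 4.1268, P2 5.5200, P3 1.3532.
Lower quotas: P1 4, P2 5, P3 1 (sum 10, leaving 1 seat).
Remainders in descending order: P2 0.5200, P3 0.3532, P1 0.1268.
The surplus seat goes to P2.

P1 4; P2 6; P3 1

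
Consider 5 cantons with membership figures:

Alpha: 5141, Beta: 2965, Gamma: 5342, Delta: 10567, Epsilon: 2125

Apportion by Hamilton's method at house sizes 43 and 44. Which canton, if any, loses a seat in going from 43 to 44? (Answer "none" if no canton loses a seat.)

Epsilon

At 43 seats: Alpha 8, Beta 5, Gamma 9, Delta 17, Epsilon 4.
At 44 seats: Alpha 9, Beta 5, Gamma 9, Delta 18, Epsilon 3.
Epsilon drops from 4 to 3.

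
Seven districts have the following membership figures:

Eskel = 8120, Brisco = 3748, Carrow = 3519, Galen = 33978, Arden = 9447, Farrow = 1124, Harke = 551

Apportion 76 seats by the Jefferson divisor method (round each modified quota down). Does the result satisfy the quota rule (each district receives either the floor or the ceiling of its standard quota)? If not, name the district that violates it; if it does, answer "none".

Galen

Standard quotas: Eskel 10.203, Brisco 4.709, Carrow 4.422, Galen 42.692, Arden 11.870, Farrow 1.412, Harke 0.692.
Jefferson allocation: Eskel 10, Brisco 4, Carrow 4, Galen 45, Arden 12, Farrow 1, Harke 0.
Galen has quota 42.692 (lower 42, upper 43) but receives 45 — outside the quota interval.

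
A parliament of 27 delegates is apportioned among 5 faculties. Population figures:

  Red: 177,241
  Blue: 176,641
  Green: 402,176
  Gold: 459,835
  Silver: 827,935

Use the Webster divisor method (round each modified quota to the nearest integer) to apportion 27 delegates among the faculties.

Red=2, Blue=2, Green=6, Gold=6, Silver=11

Standard divisor 2043828/27 ≈ 75697.333; standard quotas: Red 2.341, Blue 2.334, Green 5.313, Gold 6.075, Silver 10.937.
Rounding to the nearest integer gives 2, 2, 5, 6, 11 = 26 seats, so the divisor must be adjusted.
With modified divisor 72600: modified quotas Red 2.441, Blue 2.433, Green 5.540, Gold 6.334, Silver 11.404.
Rounding to the nearest integer: Red 2, Blue 2, Green 6, Gold 6, Silver 11 (total 27).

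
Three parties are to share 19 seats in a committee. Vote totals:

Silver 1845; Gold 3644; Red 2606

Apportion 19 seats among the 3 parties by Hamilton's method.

The standard divisor is 8095/19 ≈ 426.053.
Standard quotas: Silver 4.330, Gold 8.553, Red 6.117.
Lower quotas: Silver 4, Gold 8, Red 6 (sum 18, leaving 1 seat).
Remainders in descending order: Gold 0.553, Silver 0.330, Red 0.117.
The surplus seat goes to Gold.

Silver 4, Gold 9, Red 6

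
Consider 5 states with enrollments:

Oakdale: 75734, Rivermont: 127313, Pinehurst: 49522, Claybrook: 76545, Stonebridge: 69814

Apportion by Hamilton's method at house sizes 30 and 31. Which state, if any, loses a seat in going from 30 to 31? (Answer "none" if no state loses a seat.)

At 30 seats: Oakdale 6, Rivermont 9, Pinehurst 4, Claybrook 6, Stonebridge 5.
At 31 seats: Oakdale 6, Rivermont 10, Pinehurst 4, Claybrook 6, Stonebridge 5.
No state's allocation decreased.

none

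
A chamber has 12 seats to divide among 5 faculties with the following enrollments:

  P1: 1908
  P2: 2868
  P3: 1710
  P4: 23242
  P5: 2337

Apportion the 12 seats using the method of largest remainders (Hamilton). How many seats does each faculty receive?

P1 1, P2 1, P3 0, P4 9, P5 1

Standard divisor: 32065 ÷ 12 ≈ 2672.083.
Standard quotas: P1 0.7140, P2 1.0733, P3 0.6400, P4 8.6981, P5 0.8746.
Lower quotas: P1 0, P2 1, P3 0, P4 8, P5 0 (sum 9, leaving 3 seats).
Remainders in descending order: P5 0.8746, P1 0.7140, P4 0.6981, P3 0.6400, P2 0.0733.
Largest remainders: P5, P1, P4 receive the extra seats.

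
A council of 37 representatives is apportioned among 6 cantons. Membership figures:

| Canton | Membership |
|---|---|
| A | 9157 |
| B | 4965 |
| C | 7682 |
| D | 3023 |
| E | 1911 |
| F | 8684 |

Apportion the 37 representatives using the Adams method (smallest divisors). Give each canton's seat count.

A 10; B 5; C 8; D 3; E 2; F 9

Standard divisor 35422/37 ≈ 957.351; standard quotas: A 9.565, B 5.186, C 8.024, D 3.158, E 1.996, F 9.071.
Rounding up gives 10, 6, 9, 4, 2, 10 = 41 seats, so the divisor must be adjusted.
With modified divisor 1014.51: modified quotas A 9.026, B 4.894, C 7.572, D 2.980, E 1.884, F 8.560.
Rounding up: A 10, B 5, C 8, D 3, E 2, F 9 (total 37).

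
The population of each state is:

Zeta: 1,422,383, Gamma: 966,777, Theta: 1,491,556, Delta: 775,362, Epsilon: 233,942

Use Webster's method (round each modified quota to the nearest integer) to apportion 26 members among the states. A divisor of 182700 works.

With modified divisor 182700: modified quotas Zeta 7.785, Gamma 5.292, Theta 8.164, Delta 4.244, Epsilon 1.280.
Rounding to the nearest integer: Zeta 8, Gamma 5, Theta 8, Delta 4, Epsilon 1 (total 26).

Zeta: 8, Gamma: 5, Theta: 8, Delta: 4, Epsilon: 1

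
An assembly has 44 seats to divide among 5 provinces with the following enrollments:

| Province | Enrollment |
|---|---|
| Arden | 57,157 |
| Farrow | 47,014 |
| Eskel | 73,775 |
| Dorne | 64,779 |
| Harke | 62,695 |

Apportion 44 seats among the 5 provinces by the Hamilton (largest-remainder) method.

Standard divisor: 305420 ÷ 44 ≈ 6941.364.
Standard quotas: Arden 8.2343, Farrow 6.7730, Eskel 10.6283, Dorne 9.3323, Harke 9.0321.
Lower quotas: Arden 8, Farrow 6, Eskel 10, Dorne 9, Harke 9 (sum 42, leaving 2 seats).
Remainders in descending order: Farrow 0.7730, Eskel 0.6283, Dorne 0.3323, Arden 0.2343, Harke 0.0321.
Largest remainders: Farrow, Eskel receive the extra seats.

Arden 8, Farrow 7, Eskel 11, Dorne 9, Harke 9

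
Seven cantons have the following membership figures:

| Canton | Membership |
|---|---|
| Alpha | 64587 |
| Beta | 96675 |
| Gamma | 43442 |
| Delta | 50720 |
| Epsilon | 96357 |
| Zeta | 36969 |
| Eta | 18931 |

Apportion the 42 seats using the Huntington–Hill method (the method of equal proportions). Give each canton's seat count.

With divisor 9840: modified quotas Alpha 6.564, Beta 9.825, Gamma 4.415, Delta 5.154, Epsilon 9.792, Zeta 3.757, Eta 1.924.
Geometric-mean thresholds: Alpha √(6·7)=6.481, Beta √(9·10)=9.487, Gamma √(4·5)=4.472, Delta √(5·6)=5.477, Epsilon √(9·10)=9.487, Zeta √(3·4)=3.464, Eta √(1·2)=1.414.
Each quota rounded against its threshold gives Alpha 7, Beta 10, Gamma 4, Delta 5, Epsilon 10, Zeta 4, Eta 2 (total 42).

Alpha 7; Beta 10; Gamma 4; Delta 5; Epsilon 10; Zeta 4; Eta 2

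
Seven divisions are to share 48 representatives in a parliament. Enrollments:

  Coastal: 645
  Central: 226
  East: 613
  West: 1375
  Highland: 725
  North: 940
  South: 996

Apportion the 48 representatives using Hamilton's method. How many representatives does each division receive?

Coastal: 6, Central: 2, East: 5, West: 12, Highland: 6, North: 8, South: 9

The standard divisor is 5520/48 = 115.
Standard quotas: Coastal 5.609, Central 1.965, East 5.330, West 11.957, Highland 6.304, North 8.174, South 8.661.
Lower quotas: Coastal 5, Central 1, East 5, West 11, Highland 6, North 8, South 8 (sum 44, leaving 4 seats).
Remainders in descending order: Central 0.965, West 0.957, South 0.661, Coastal 0.609, East 0.330, Highland 0.304, North 0.174.
The surplus seats go to Central, West, South, Coastal.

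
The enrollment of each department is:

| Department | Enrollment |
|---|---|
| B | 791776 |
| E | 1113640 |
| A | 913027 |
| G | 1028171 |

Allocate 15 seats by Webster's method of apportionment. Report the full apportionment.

Standard divisor 3846614/15 ≈ 256440.933; standard quotas: B 3.088, E 4.343, A 3.560, G 4.009.
Rounding to the nearest integer gives B 3, E 4, A 4, G 4 — total 15, matching the house size, so no adjustment is needed.

B: 3, E: 4, A: 4, G: 4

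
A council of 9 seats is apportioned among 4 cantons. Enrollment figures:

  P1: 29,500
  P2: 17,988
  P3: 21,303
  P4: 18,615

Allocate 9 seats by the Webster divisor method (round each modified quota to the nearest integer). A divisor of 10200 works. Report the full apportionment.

P1 3; P2 2; P3 2; P4 2

With modified divisor 10200: modified quotas P1 2.892, P2 1.764, P3 2.089, P4 1.825.
Rounding to the nearest integer: P1 3, P2 2, P3 2, P4 2 (total 9).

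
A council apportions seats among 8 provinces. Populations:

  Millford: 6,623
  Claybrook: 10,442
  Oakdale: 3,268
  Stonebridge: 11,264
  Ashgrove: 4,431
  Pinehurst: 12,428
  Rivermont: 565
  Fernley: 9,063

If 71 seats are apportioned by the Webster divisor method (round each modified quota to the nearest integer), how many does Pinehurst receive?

Standard divisor 58084/71 ≈ 818.085; standard quotas: Millford 8.096, Claybrook 12.764, Oakdale 3.995, Stonebridge 13.769, Ashgrove 5.416, Pinehurst 15.192, Rivermont 0.691, Fernley 11.078.
Rounding to the nearest integer gives Millford 8, Claybrook 13, Oakdale 4, Stonebridge 14, Ashgrove 5, Pinehurst 15, Rivermont 1, Fernley 11 — total 71, matching the house size, so no adjustment is needed.
Pinehurst receives 15.

15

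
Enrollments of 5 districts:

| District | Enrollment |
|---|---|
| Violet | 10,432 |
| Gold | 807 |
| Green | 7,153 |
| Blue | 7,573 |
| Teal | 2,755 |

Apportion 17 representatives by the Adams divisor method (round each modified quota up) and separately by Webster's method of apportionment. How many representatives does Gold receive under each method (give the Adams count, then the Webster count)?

1 and 0

Adams: Violet 6, Gold 1, Green 4, Blue 4, Teal 2.
Webster: Violet 6, Gold 0, Green 4, Blue 5, Teal 2.
Gold gets 1 under Adams and 0 under Webster.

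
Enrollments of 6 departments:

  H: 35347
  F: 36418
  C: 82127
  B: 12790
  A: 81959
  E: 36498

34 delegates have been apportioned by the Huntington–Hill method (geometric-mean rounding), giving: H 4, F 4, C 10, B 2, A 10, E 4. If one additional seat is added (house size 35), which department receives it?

E

Priority for the next seat is population ÷ (√(s·(s+1))).
Priorities: H 7903.829, F 8143.312, C 7830.502, B 5221.496, A 7814.484, E 8161.201.
Highest priority: E.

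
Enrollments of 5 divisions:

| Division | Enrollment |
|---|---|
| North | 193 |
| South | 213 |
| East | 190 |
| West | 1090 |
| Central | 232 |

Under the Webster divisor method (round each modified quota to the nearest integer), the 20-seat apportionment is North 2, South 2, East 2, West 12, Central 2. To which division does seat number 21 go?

Priority for the next seat is population ÷ (current seats + 0.5).
Priorities: North 77.200, South 85.200, East 76.000, West 87.200, Central 92.800.
Highest priority: Central.

Central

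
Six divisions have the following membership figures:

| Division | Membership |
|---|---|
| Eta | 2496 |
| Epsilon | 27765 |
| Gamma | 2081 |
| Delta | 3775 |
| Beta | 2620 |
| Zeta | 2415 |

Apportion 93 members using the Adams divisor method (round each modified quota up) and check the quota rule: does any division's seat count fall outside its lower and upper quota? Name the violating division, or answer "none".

Epsilon

Standard quotas: Eta 5.641, Epsilon 62.747, Gamma 4.703, Delta 8.531, Beta 5.921, Zeta 5.458.
Adams allocation: Eta 6, Epsilon 61, Gamma 5, Delta 9, Beta 6, Zeta 6.
Epsilon has quota 62.747 (lower 62, upper 63) but receives 61 — outside the quota interval.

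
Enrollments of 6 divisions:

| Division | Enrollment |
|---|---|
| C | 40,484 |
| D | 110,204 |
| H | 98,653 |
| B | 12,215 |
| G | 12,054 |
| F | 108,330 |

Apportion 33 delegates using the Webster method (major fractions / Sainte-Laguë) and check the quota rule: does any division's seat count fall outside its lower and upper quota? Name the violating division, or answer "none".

none

Standard quotas: C 3.498, D 9.522, H 8.524, B 1.055, G 1.041, F 9.360.
Webster allocation: C 3, D 10, H 9, B 1, G 1, F 9.
Every allocation lies between the lower and upper quota.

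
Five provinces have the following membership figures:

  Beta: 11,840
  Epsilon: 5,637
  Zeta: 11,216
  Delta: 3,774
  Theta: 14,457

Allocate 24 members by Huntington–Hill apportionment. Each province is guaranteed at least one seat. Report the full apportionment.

With divisor 1990: modified quotas Beta 5.950, Epsilon 2.833, Zeta 5.636, Delta 1.896, Theta 7.265.
Geometric-mean thresholds: Beta √(5·6)=5.477, Epsilon √(2·3)=2.449, Zeta √(5·6)=5.477, Delta √(1·2)=1.414, Theta √(7·8)=7.483.
Each quota rounded against its threshold gives Beta 6, Epsilon 3, Zeta 6, Delta 2, Theta 7 (total 24).

Beta 6, Epsilon 3, Zeta 6, Delta 2, Theta 7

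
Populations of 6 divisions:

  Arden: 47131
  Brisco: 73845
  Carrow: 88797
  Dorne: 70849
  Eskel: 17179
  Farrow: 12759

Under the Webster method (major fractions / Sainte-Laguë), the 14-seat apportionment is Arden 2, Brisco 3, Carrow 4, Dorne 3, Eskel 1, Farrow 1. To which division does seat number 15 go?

Brisco

Priority for the next seat is population ÷ (current seats + 0.5).
Priorities: Arden 18852.400, Brisco 21098.571, Carrow 19732.667, Dorne 20242.571, Eskel 11452.667, Farrow 8506.000.
Highest priority: Brisco.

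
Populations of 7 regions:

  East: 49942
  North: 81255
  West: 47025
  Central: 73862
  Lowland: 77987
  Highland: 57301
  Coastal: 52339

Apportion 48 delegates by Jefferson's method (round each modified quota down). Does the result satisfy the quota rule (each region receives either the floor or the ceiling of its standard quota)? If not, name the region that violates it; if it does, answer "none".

none

Standard quotas: East 5.452, North 8.870, West 5.133, Central 8.063, Lowland 8.513, Highland 6.255, Coastal 5.713.
Jefferson allocation: East 5, North 9, West 5, Central 8, Lowland 9, Highland 6, Coastal 6.
Every allocation lies between the lower and upper quota.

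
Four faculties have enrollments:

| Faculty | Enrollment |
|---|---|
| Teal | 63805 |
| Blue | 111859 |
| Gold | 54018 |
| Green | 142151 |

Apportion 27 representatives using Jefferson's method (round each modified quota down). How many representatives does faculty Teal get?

4

Standard divisor 371833/27 ≈ 13771.593; standard quotas: Teal 4.633, Blue 8.122, Gold 3.922, Green 10.322.
Rounding down gives 4, 8, 3, 10 = 25 seats, so the divisor must be adjusted.
With modified divisor 12840: modified quotas Teal 4.969, Blue 8.712, Gold 4.207, Green 11.071.
Rounding down: Teal 4, Blue 8, Gold 4, Green 11 (total 27).
Teal receives 4.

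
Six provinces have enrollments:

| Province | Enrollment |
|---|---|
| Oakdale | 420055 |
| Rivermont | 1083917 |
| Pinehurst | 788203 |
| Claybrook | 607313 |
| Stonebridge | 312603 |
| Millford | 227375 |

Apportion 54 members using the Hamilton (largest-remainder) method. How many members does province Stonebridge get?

5

Total 3439466; standard divisor 3439466/54 ≈ 63693.815.
Standard quotas: Oakdale 6.5949, Rivermont 17.0176, Pinehurst 12.3749, Claybrook 9.5349, Stonebridge 4.9079, Millford 3.5698.
Lower quotas: Oakdale 6, Rivermont 17, Pinehurst 12, Claybrook 9, Stonebridge 4, Millford 3 (sum 51, leaving 3 seats).
Remainders in descending order: Stonebridge 0.9079, Oakdale 0.5949, Millford 0.5698, Claybrook 0.5349, Pinehurst 0.3749, Rivermont 0.0176.
The surplus seats go to Stonebridge, Oakdale, Millford.
Stonebridge receives 5.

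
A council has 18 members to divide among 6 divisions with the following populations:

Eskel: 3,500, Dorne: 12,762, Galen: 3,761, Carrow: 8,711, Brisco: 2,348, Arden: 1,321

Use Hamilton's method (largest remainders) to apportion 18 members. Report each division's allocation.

Standard divisor: 32403 ÷ 18 ≈ 1800.167.
Standard quotas: Eskel 1.9443, Dorne 7.0893, Galen 2.0893, Carrow 4.8390, Brisco 1.3043, Arden 0.7338.
Lower quotas: Eskel 1, Dorne 7, Galen 2, Carrow 4, Brisco 1, Arden 0 (sum 15, leaving 3 seats).
Remainders in descending order: Eskel 0.9443, Carrow 0.8390, Arden 0.7338, Brisco 0.3043, Dorne 0.0893, Galen 0.0893.
The surplus seats go to Eskel, Carrow, Arden.

Eskel 2, Dorne 7, Galen 2, Carrow 5, Brisco 1, Arden 1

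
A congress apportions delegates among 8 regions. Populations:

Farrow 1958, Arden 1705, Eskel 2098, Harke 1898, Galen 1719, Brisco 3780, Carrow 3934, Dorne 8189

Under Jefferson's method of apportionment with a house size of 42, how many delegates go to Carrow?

7

Standard divisor 25281/42 ≈ 601.929; standard quotas: Farrow 3.253, Arden 2.833, Eskel 3.485, Harke 3.153, Galen 2.856, Brisco 6.280, Carrow 6.536, Dorne 13.605.
Rounding down gives 3, 2, 3, 3, 2, 6, 6, 13 = 38 seats, so the divisor must be adjusted.
With modified divisor 550: modified quotas Farrow 3.560, Arden 3.100, Eskel 3.815, Harke 3.451, Galen 3.125, Brisco 6.873, Carrow 7.153, Dorne 14.889.
Rounding down: Farrow 3, Arden 3, Eskel 3, Harke 3, Galen 3, Brisco 6, Carrow 7, Dorne 14 (total 42).
Carrow receives 7.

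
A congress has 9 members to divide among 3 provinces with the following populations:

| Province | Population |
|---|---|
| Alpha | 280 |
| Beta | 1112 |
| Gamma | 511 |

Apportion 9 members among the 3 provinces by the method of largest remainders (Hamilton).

Alpha: 1, Beta: 5, Gamma: 3

Total 1903; standard divisor 1903/9 ≈ 211.444.
Standard quotas: Alpha 1.324, Beta 5.259, Gamma 2.417.
Lower quotas: Alpha 1, Beta 5, Gamma 2 (sum 8, leaving 1 seat).
Remainders in descending order: Gamma 0.417, Alpha 0.324, Beta 0.259.
Largest remainder: Gamma receives the extra seat.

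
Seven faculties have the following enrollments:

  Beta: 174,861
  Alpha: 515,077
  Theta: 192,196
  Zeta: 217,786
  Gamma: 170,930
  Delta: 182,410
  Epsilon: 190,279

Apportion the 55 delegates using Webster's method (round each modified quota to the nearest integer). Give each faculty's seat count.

Beta 6; Alpha 17; Theta 7; Zeta 7; Gamma 6; Delta 6; Epsilon 6

Standard divisor 1643539/55 ≈ 29882.527; standard quotas: Beta 5.852, Alpha 17.237, Theta 6.432, Zeta 7.288, Gamma 5.720, Delta 6.104, Epsilon 6.368.
Rounding to the nearest integer gives 6, 17, 6, 7, 6, 6, 6 = 54 seats, so the divisor must be adjusted.
With modified divisor 29473.7: modified quotas Beta 5.933, Alpha 17.476, Theta 6.521, Zeta 7.389, Gamma 5.799, Delta 6.189, Epsilon 6.456.
Rounding to the nearest integer: Beta 6, Alpha 17, Theta 7, Zeta 7, Gamma 6, Delta 6, Epsilon 6 (total 55).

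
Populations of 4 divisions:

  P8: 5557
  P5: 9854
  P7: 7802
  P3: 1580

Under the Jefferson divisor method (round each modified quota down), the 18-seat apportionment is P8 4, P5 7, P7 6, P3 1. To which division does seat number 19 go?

Priority for the next seat is population ÷ (current seats + 1).
Priorities: P8 1111.400, P5 1231.750, P7 1114.571, P3 790.000.
Highest priority: P5.

P5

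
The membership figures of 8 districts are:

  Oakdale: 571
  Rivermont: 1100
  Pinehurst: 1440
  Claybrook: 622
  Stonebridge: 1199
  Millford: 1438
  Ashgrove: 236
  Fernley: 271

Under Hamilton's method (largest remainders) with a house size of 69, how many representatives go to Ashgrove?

The standard divisor is 6877/69 ≈ 99.667.
Standard quotas: Oakdale 5.729, Rivermont 11.037, Pinehurst 14.448, Claybrook 6.241, Stonebridge 12.030, Millford 14.428, Ashgrove 2.368, Fernley 2.719.
Lower quotas: Oakdale 5, Rivermont 11, Pinehurst 14, Claybrook 6, Stonebridge 12, Millford 14, Ashgrove 2, Fernley 2 (sum 66, leaving 3 seats).
Remainders in descending order: Oakdale 0.729, Fernley 0.719, Pinehurst 0.448, Millford 0.428, Ashgrove 0.368, Claybrook 0.241, Rivermont 0.037, Stonebridge 0.030.
Largest remainders: Oakdale, Fernley, Pinehurst receive the extra seats.
Ashgrove receives 2.

2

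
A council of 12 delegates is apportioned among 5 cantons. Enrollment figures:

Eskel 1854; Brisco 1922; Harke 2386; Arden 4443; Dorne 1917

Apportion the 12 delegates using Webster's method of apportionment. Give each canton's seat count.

Standard divisor 12522/12 ≈ 1043.5; standard quotas: Eskel 1.777, Brisco 1.842, Harke 2.287, Arden 4.258, Dorne 1.837.
Rounding to the nearest integer gives Eskel 2, Brisco 2, Harke 2, Arden 4, Dorne 2 — total 12, matching the house size, so no adjustment is needed.

Eskel 2; Brisco 2; Harke 2; Arden 4; Dorne 2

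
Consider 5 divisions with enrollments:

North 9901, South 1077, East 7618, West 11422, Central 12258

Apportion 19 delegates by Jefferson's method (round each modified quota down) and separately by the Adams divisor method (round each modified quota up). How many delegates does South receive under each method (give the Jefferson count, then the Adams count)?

Jefferson: North 5, South 0, East 3, West 5, Central 6.
Adams: North 4, South 1, East 4, West 5, Central 5.
South gets 0 under Jefferson and 1 under Adams.

0 and 1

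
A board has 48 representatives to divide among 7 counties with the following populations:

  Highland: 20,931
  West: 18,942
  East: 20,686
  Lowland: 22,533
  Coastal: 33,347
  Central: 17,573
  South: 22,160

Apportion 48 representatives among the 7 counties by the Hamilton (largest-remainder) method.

Total 156172; standard divisor 156172/48 ≈ 3253.583.
Standard quotas: Highland 6.4332, West 5.8219, East 6.3579, Lowland 6.9256, Coastal 10.2493, Central 5.4011, South 6.8110.
Lower quotas: Highland 6, West 5, East 6, Lowland 6, Coastal 10, Central 5, South 6 (sum 44, leaving 4 seats).
Remainders in descending order: Lowland 0.9256, West 0.8219, South 0.8110, Highland 0.4332, Central 0.4011, East 0.3579, Coastal 0.2493.
Largest remainders: Lowland, West, South, Highland receive the extra seats.

Highland=7, West=6, East=6, Lowland=7, Coastal=10, Central=5, South=7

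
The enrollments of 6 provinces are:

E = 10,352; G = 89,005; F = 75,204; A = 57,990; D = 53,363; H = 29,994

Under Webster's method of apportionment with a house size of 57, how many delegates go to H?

Standard divisor 315908/57 ≈ 5542.246; standard quotas: E 1.868, G 16.059, F 13.569, A 10.463, D 9.628, H 5.412.
Rounding to the nearest integer gives E 2, G 16, F 14, A 10, D 10, H 5 — total 57, matching the house size, so no adjustment is needed.
H receives 5.

5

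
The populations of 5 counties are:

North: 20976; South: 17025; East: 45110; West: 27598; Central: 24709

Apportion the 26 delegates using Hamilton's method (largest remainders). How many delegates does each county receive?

Total 135418; standard divisor 135418/26 ≈ 5208.385.
Standard quotas: North 4.0274, South 3.2688, East 8.6610, West 5.2988, Central 4.7441.
Lower quotas: North 4, South 3, East 8, West 5, Central 4 (sum 24, leaving 2 seats).
Remainders in descending order: Central 0.7441, East 0.6610, West 0.2988, South 0.2688, North 0.0274.
The surplus seats go to Central, East.

North 4; South 3; East 9; West 5; Central 5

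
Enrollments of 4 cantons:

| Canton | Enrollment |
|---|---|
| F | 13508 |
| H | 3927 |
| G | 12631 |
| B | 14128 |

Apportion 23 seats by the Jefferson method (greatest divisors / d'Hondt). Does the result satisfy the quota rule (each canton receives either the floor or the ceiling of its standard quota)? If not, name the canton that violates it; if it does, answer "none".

none

Standard quotas: F 7.030, H 2.044, G 6.574, B 7.353.
Jefferson allocation: F 7, H 2, G 7, B 7.
Every allocation lies between the lower and upper quota.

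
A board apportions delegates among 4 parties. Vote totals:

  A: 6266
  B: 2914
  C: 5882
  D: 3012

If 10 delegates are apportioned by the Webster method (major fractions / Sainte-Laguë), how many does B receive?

Standard divisor 18074/10 ≈ 1807.4; standard quotas: A 3.467, B 1.612, C 3.254, D 1.666.
Rounding to the nearest integer gives A 3, B 2, C 3, D 2 — total 10, matching the house size, so no adjustment is needed.
B receives 2.

2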